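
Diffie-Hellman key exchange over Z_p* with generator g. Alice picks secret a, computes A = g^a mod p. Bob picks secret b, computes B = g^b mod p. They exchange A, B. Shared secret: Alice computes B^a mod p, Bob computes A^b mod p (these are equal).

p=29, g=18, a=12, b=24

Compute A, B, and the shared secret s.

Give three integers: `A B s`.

A = 18^12 mod 29  (bits of 12 = 1100)
  bit 0 = 1: r = r^2 * 18 mod 29 = 1^2 * 18 = 1*18 = 18
  bit 1 = 1: r = r^2 * 18 mod 29 = 18^2 * 18 = 5*18 = 3
  bit 2 = 0: r = r^2 mod 29 = 3^2 = 9
  bit 3 = 0: r = r^2 mod 29 = 9^2 = 23
  -> A = 23
B = 18^24 mod 29  (bits of 24 = 11000)
  bit 0 = 1: r = r^2 * 18 mod 29 = 1^2 * 18 = 1*18 = 18
  bit 1 = 1: r = r^2 * 18 mod 29 = 18^2 * 18 = 5*18 = 3
  bit 2 = 0: r = r^2 mod 29 = 3^2 = 9
  bit 3 = 0: r = r^2 mod 29 = 9^2 = 23
  bit 4 = 0: r = r^2 mod 29 = 23^2 = 7
  -> B = 7
s = B^a = 7^12 mod 29  (bits of 12 = 1100)
  bit 0 = 1: r = r^2 * 7 mod 29 = 1^2 * 7 = 1*7 = 7
  bit 1 = 1: r = r^2 * 7 mod 29 = 7^2 * 7 = 20*7 = 24
  bit 2 = 0: r = r^2 mod 29 = 24^2 = 25
  bit 3 = 0: r = r^2 mod 29 = 25^2 = 16
  -> s = B^a = 16

Answer: 23 7 16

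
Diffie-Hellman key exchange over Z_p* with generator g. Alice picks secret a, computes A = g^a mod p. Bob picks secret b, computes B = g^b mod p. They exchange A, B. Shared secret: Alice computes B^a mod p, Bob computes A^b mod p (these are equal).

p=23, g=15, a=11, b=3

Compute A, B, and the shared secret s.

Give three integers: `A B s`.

Answer: 22 17 22

Derivation:
A = 15^11 mod 23  (bits of 11 = 1011)
  bit 0 = 1: r = r^2 * 15 mod 23 = 1^2 * 15 = 1*15 = 15
  bit 1 = 0: r = r^2 mod 23 = 15^2 = 18
  bit 2 = 1: r = r^2 * 15 mod 23 = 18^2 * 15 = 2*15 = 7
  bit 3 = 1: r = r^2 * 15 mod 23 = 7^2 * 15 = 3*15 = 22
  -> A = 22
B = 15^3 mod 23  (bits of 3 = 11)
  bit 0 = 1: r = r^2 * 15 mod 23 = 1^2 * 15 = 1*15 = 15
  bit 1 = 1: r = r^2 * 15 mod 23 = 15^2 * 15 = 18*15 = 17
  -> B = 17
s = B^a = 17^11 mod 23  (bits of 11 = 1011)
  bit 0 = 1: r = r^2 * 17 mod 23 = 1^2 * 17 = 1*17 = 17
  bit 1 = 0: r = r^2 mod 23 = 17^2 = 13
  bit 2 = 1: r = r^2 * 17 mod 23 = 13^2 * 17 = 8*17 = 21
  bit 3 = 1: r = r^2 * 17 mod 23 = 21^2 * 17 = 4*17 = 22
  -> s = B^a = 22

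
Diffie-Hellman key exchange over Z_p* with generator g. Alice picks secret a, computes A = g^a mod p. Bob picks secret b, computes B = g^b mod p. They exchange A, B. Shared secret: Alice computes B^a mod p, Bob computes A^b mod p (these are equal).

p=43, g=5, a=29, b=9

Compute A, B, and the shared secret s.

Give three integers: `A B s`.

A = 5^29 mod 43  (bits of 29 = 11101)
  bit 0 = 1: r = r^2 * 5 mod 43 = 1^2 * 5 = 1*5 = 5
  bit 1 = 1: r = r^2 * 5 mod 43 = 5^2 * 5 = 25*5 = 39
  bit 2 = 1: r = r^2 * 5 mod 43 = 39^2 * 5 = 16*5 = 37
  bit 3 = 0: r = r^2 mod 43 = 37^2 = 36
  bit 4 = 1: r = r^2 * 5 mod 43 = 36^2 * 5 = 6*5 = 30
  -> A = 30
B = 5^9 mod 43  (bits of 9 = 1001)
  bit 0 = 1: r = r^2 * 5 mod 43 = 1^2 * 5 = 1*5 = 5
  bit 1 = 0: r = r^2 mod 43 = 5^2 = 25
  bit 2 = 0: r = r^2 mod 43 = 25^2 = 23
  bit 3 = 1: r = r^2 * 5 mod 43 = 23^2 * 5 = 13*5 = 22
  -> B = 22
s = B^a = 22^29 mod 43  (bits of 29 = 11101)
  bit 0 = 1: r = r^2 * 22 mod 43 = 1^2 * 22 = 1*22 = 22
  bit 1 = 1: r = r^2 * 22 mod 43 = 22^2 * 22 = 11*22 = 27
  bit 2 = 1: r = r^2 * 22 mod 43 = 27^2 * 22 = 41*22 = 42
  bit 3 = 0: r = r^2 mod 43 = 42^2 = 1
  bit 4 = 1: r = r^2 * 22 mod 43 = 1^2 * 22 = 1*22 = 22
  -> s = B^a = 22

Answer: 30 22 22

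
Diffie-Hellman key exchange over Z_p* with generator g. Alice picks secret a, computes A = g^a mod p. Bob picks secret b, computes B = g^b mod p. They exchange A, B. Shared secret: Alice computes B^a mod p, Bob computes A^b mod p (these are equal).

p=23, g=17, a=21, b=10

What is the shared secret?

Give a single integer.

Answer: 6

Derivation:
A = 17^21 mod 23  (bits of 21 = 10101)
  bit 0 = 1: r = r^2 * 17 mod 23 = 1^2 * 17 = 1*17 = 17
  bit 1 = 0: r = r^2 mod 23 = 17^2 = 13
  bit 2 = 1: r = r^2 * 17 mod 23 = 13^2 * 17 = 8*17 = 21
  bit 3 = 0: r = r^2 mod 23 = 21^2 = 4
  bit 4 = 1: r = r^2 * 17 mod 23 = 4^2 * 17 = 16*17 = 19
  -> A = 19
B = 17^10 mod 23  (bits of 10 = 1010)
  bit 0 = 1: r = r^2 * 17 mod 23 = 1^2 * 17 = 1*17 = 17
  bit 1 = 0: r = r^2 mod 23 = 17^2 = 13
  bit 2 = 1: r = r^2 * 17 mod 23 = 13^2 * 17 = 8*17 = 21
  bit 3 = 0: r = r^2 mod 23 = 21^2 = 4
  -> B = 4
s = B^a = 4^21 mod 23  (bits of 21 = 10101)
  bit 0 = 1: r = r^2 * 4 mod 23 = 1^2 * 4 = 1*4 = 4
  bit 1 = 0: r = r^2 mod 23 = 4^2 = 16
  bit 2 = 1: r = r^2 * 4 mod 23 = 16^2 * 4 = 3*4 = 12
  bit 3 = 0: r = r^2 mod 23 = 12^2 = 6
  bit 4 = 1: r = r^2 * 4 mod 23 = 6^2 * 4 = 13*4 = 6
  -> s = B^a = 6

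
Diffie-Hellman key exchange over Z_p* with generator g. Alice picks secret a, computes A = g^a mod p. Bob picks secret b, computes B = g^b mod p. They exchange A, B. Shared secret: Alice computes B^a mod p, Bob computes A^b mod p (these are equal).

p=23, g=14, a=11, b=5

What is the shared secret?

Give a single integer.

Answer: 22

Derivation:
A = 14^11 mod 23  (bits of 11 = 1011)
  bit 0 = 1: r = r^2 * 14 mod 23 = 1^2 * 14 = 1*14 = 14
  bit 1 = 0: r = r^2 mod 23 = 14^2 = 12
  bit 2 = 1: r = r^2 * 14 mod 23 = 12^2 * 14 = 6*14 = 15
  bit 3 = 1: r = r^2 * 14 mod 23 = 15^2 * 14 = 18*14 = 22
  -> A = 22
B = 14^5 mod 23  (bits of 5 = 101)
  bit 0 = 1: r = r^2 * 14 mod 23 = 1^2 * 14 = 1*14 = 14
  bit 1 = 0: r = r^2 mod 23 = 14^2 = 12
  bit 2 = 1: r = r^2 * 14 mod 23 = 12^2 * 14 = 6*14 = 15
  -> B = 15
s = B^a = 15^11 mod 23  (bits of 11 = 1011)
  bit 0 = 1: r = r^2 * 15 mod 23 = 1^2 * 15 = 1*15 = 15
  bit 1 = 0: r = r^2 mod 23 = 15^2 = 18
  bit 2 = 1: r = r^2 * 15 mod 23 = 18^2 * 15 = 2*15 = 7
  bit 3 = 1: r = r^2 * 15 mod 23 = 7^2 * 15 = 3*15 = 22
  -> s = B^a = 22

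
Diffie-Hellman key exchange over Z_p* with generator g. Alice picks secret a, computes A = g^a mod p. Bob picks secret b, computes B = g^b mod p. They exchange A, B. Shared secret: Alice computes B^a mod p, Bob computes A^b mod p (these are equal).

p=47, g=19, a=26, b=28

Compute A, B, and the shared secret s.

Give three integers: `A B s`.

A = 19^26 mod 47  (bits of 26 = 11010)
  bit 0 = 1: r = r^2 * 19 mod 47 = 1^2 * 19 = 1*19 = 19
  bit 1 = 1: r = r^2 * 19 mod 47 = 19^2 * 19 = 32*19 = 44
  bit 2 = 0: r = r^2 mod 47 = 44^2 = 9
  bit 3 = 1: r = r^2 * 19 mod 47 = 9^2 * 19 = 34*19 = 35
  bit 4 = 0: r = r^2 mod 47 = 35^2 = 3
  -> A = 3
B = 19^28 mod 47  (bits of 28 = 11100)
  bit 0 = 1: r = r^2 * 19 mod 47 = 1^2 * 19 = 1*19 = 19
  bit 1 = 1: r = r^2 * 19 mod 47 = 19^2 * 19 = 32*19 = 44
  bit 2 = 1: r = r^2 * 19 mod 47 = 44^2 * 19 = 9*19 = 30
  bit 3 = 0: r = r^2 mod 47 = 30^2 = 7
  bit 4 = 0: r = r^2 mod 47 = 7^2 = 2
  -> B = 2
s = B^a = 2^26 mod 47  (bits of 26 = 11010)
  bit 0 = 1: r = r^2 * 2 mod 47 = 1^2 * 2 = 1*2 = 2
  bit 1 = 1: r = r^2 * 2 mod 47 = 2^2 * 2 = 4*2 = 8
  bit 2 = 0: r = r^2 mod 47 = 8^2 = 17
  bit 3 = 1: r = r^2 * 2 mod 47 = 17^2 * 2 = 7*2 = 14
  bit 4 = 0: r = r^2 mod 47 = 14^2 = 8
  -> s = B^a = 8

Answer: 3 2 8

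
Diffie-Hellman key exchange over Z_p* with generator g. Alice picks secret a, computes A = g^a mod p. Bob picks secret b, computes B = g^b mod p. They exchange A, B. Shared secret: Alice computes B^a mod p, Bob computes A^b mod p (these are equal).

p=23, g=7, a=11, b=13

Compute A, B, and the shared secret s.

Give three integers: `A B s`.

A = 7^11 mod 23  (bits of 11 = 1011)
  bit 0 = 1: r = r^2 * 7 mod 23 = 1^2 * 7 = 1*7 = 7
  bit 1 = 0: r = r^2 mod 23 = 7^2 = 3
  bit 2 = 1: r = r^2 * 7 mod 23 = 3^2 * 7 = 9*7 = 17
  bit 3 = 1: r = r^2 * 7 mod 23 = 17^2 * 7 = 13*7 = 22
  -> A = 22
B = 7^13 mod 23  (bits of 13 = 1101)
  bit 0 = 1: r = r^2 * 7 mod 23 = 1^2 * 7 = 1*7 = 7
  bit 1 = 1: r = r^2 * 7 mod 23 = 7^2 * 7 = 3*7 = 21
  bit 2 = 0: r = r^2 mod 23 = 21^2 = 4
  bit 3 = 1: r = r^2 * 7 mod 23 = 4^2 * 7 = 16*7 = 20
  -> B = 20
s = B^a = 20^11 mod 23  (bits of 11 = 1011)
  bit 0 = 1: r = r^2 * 20 mod 23 = 1^2 * 20 = 1*20 = 20
  bit 1 = 0: r = r^2 mod 23 = 20^2 = 9
  bit 2 = 1: r = r^2 * 20 mod 23 = 9^2 * 20 = 12*20 = 10
  bit 3 = 1: r = r^2 * 20 mod 23 = 10^2 * 20 = 8*20 = 22
  -> s = B^a = 22

Answer: 22 20 22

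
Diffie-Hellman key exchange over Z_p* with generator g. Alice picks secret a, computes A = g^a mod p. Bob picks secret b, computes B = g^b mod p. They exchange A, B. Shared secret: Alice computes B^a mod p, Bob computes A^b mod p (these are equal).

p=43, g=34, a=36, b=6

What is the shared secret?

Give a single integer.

Answer: 4

Derivation:
A = 34^36 mod 43  (bits of 36 = 100100)
  bit 0 = 1: r = r^2 * 34 mod 43 = 1^2 * 34 = 1*34 = 34
  bit 1 = 0: r = r^2 mod 43 = 34^2 = 38
  bit 2 = 0: r = r^2 mod 43 = 38^2 = 25
  bit 3 = 1: r = r^2 * 34 mod 43 = 25^2 * 34 = 23*34 = 8
  bit 4 = 0: r = r^2 mod 43 = 8^2 = 21
  bit 5 = 0: r = r^2 mod 43 = 21^2 = 11
  -> A = 11
B = 34^6 mod 43  (bits of 6 = 110)
  bit 0 = 1: r = r^2 * 34 mod 43 = 1^2 * 34 = 1*34 = 34
  bit 1 = 1: r = r^2 * 34 mod 43 = 34^2 * 34 = 38*34 = 2
  bit 2 = 0: r = r^2 mod 43 = 2^2 = 4
  -> B = 4
s = B^a = 4^36 mod 43  (bits of 36 = 100100)
  bit 0 = 1: r = r^2 * 4 mod 43 = 1^2 * 4 = 1*4 = 4
  bit 1 = 0: r = r^2 mod 43 = 4^2 = 16
  bit 2 = 0: r = r^2 mod 43 = 16^2 = 41
  bit 3 = 1: r = r^2 * 4 mod 43 = 41^2 * 4 = 4*4 = 16
  bit 4 = 0: r = r^2 mod 43 = 16^2 = 41
  bit 5 = 0: r = r^2 mod 43 = 41^2 = 4
  -> s = B^a = 4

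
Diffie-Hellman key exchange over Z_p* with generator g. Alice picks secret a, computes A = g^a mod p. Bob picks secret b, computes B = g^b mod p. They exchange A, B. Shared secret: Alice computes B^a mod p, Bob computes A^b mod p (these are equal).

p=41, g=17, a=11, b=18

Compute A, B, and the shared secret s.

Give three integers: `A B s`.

Answer: 11 20 21

Derivation:
A = 17^11 mod 41  (bits of 11 = 1011)
  bit 0 = 1: r = r^2 * 17 mod 41 = 1^2 * 17 = 1*17 = 17
  bit 1 = 0: r = r^2 mod 41 = 17^2 = 2
  bit 2 = 1: r = r^2 * 17 mod 41 = 2^2 * 17 = 4*17 = 27
  bit 3 = 1: r = r^2 * 17 mod 41 = 27^2 * 17 = 32*17 = 11
  -> A = 11
B = 17^18 mod 41  (bits of 18 = 10010)
  bit 0 = 1: r = r^2 * 17 mod 41 = 1^2 * 17 = 1*17 = 17
  bit 1 = 0: r = r^2 mod 41 = 17^2 = 2
  bit 2 = 0: r = r^2 mod 41 = 2^2 = 4
  bit 3 = 1: r = r^2 * 17 mod 41 = 4^2 * 17 = 16*17 = 26
  bit 4 = 0: r = r^2 mod 41 = 26^2 = 20
  -> B = 20
s = B^a = 20^11 mod 41  (bits of 11 = 1011)
  bit 0 = 1: r = r^2 * 20 mod 41 = 1^2 * 20 = 1*20 = 20
  bit 1 = 0: r = r^2 mod 41 = 20^2 = 31
  bit 2 = 1: r = r^2 * 20 mod 41 = 31^2 * 20 = 18*20 = 32
  bit 3 = 1: r = r^2 * 20 mod 41 = 32^2 * 20 = 40*20 = 21
  -> s = B^a = 21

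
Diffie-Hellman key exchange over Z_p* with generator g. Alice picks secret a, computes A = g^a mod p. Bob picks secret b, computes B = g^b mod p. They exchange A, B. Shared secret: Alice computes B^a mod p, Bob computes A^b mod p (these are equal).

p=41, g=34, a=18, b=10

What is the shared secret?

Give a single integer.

Answer: 40

Derivation:
A = 34^18 mod 41  (bits of 18 = 10010)
  bit 0 = 1: r = r^2 * 34 mod 41 = 1^2 * 34 = 1*34 = 34
  bit 1 = 0: r = r^2 mod 41 = 34^2 = 8
  bit 2 = 0: r = r^2 mod 41 = 8^2 = 23
  bit 3 = 1: r = r^2 * 34 mod 41 = 23^2 * 34 = 37*34 = 28
  bit 4 = 0: r = r^2 mod 41 = 28^2 = 5
  -> A = 5
B = 34^10 mod 41  (bits of 10 = 1010)
  bit 0 = 1: r = r^2 * 34 mod 41 = 1^2 * 34 = 1*34 = 34
  bit 1 = 0: r = r^2 mod 41 = 34^2 = 8
  bit 2 = 1: r = r^2 * 34 mod 41 = 8^2 * 34 = 23*34 = 3
  bit 3 = 0: r = r^2 mod 41 = 3^2 = 9
  -> B = 9
s = B^a = 9^18 mod 41  (bits of 18 = 10010)
  bit 0 = 1: r = r^2 * 9 mod 41 = 1^2 * 9 = 1*9 = 9
  bit 1 = 0: r = r^2 mod 41 = 9^2 = 40
  bit 2 = 0: r = r^2 mod 41 = 40^2 = 1
  bit 3 = 1: r = r^2 * 9 mod 41 = 1^2 * 9 = 1*9 = 9
  bit 4 = 0: r = r^2 mod 41 = 9^2 = 40
  -> s = B^a = 40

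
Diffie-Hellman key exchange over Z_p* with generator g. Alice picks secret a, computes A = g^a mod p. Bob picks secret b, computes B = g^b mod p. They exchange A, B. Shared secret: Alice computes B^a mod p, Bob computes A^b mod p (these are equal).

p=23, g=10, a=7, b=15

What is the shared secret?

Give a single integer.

Answer: 17

Derivation:
A = 10^7 mod 23  (bits of 7 = 111)
  bit 0 = 1: r = r^2 * 10 mod 23 = 1^2 * 10 = 1*10 = 10
  bit 1 = 1: r = r^2 * 10 mod 23 = 10^2 * 10 = 8*10 = 11
  bit 2 = 1: r = r^2 * 10 mod 23 = 11^2 * 10 = 6*10 = 14
  -> A = 14
B = 10^15 mod 23  (bits of 15 = 1111)
  bit 0 = 1: r = r^2 * 10 mod 23 = 1^2 * 10 = 1*10 = 10
  bit 1 = 1: r = r^2 * 10 mod 23 = 10^2 * 10 = 8*10 = 11
  bit 2 = 1: r = r^2 * 10 mod 23 = 11^2 * 10 = 6*10 = 14
  bit 3 = 1: r = r^2 * 10 mod 23 = 14^2 * 10 = 12*10 = 5
  -> B = 5
s = B^a = 5^7 mod 23  (bits of 7 = 111)
  bit 0 = 1: r = r^2 * 5 mod 23 = 1^2 * 5 = 1*5 = 5
  bit 1 = 1: r = r^2 * 5 mod 23 = 5^2 * 5 = 2*5 = 10
  bit 2 = 1: r = r^2 * 5 mod 23 = 10^2 * 5 = 8*5 = 17
  -> s = B^a = 17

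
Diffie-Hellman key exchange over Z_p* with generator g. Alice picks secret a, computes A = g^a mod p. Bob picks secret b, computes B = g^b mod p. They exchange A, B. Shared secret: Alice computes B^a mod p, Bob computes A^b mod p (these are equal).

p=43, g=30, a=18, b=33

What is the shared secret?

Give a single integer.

Answer: 16

Derivation:
A = 30^18 mod 43  (bits of 18 = 10010)
  bit 0 = 1: r = r^2 * 30 mod 43 = 1^2 * 30 = 1*30 = 30
  bit 1 = 0: r = r^2 mod 43 = 30^2 = 40
  bit 2 = 0: r = r^2 mod 43 = 40^2 = 9
  bit 3 = 1: r = r^2 * 30 mod 43 = 9^2 * 30 = 38*30 = 22
  bit 4 = 0: r = r^2 mod 43 = 22^2 = 11
  -> A = 11
B = 30^33 mod 43  (bits of 33 = 100001)
  bit 0 = 1: r = r^2 * 30 mod 43 = 1^2 * 30 = 1*30 = 30
  bit 1 = 0: r = r^2 mod 43 = 30^2 = 40
  bit 2 = 0: r = r^2 mod 43 = 40^2 = 9
  bit 3 = 0: r = r^2 mod 43 = 9^2 = 38
  bit 4 = 0: r = r^2 mod 43 = 38^2 = 25
  bit 5 = 1: r = r^2 * 30 mod 43 = 25^2 * 30 = 23*30 = 2
  -> B = 2
s = B^a = 2^18 mod 43  (bits of 18 = 10010)
  bit 0 = 1: r = r^2 * 2 mod 43 = 1^2 * 2 = 1*2 = 2
  bit 1 = 0: r = r^2 mod 43 = 2^2 = 4
  bit 2 = 0: r = r^2 mod 43 = 4^2 = 16
  bit 3 = 1: r = r^2 * 2 mod 43 = 16^2 * 2 = 41*2 = 39
  bit 4 = 0: r = r^2 mod 43 = 39^2 = 16
  -> s = B^a = 16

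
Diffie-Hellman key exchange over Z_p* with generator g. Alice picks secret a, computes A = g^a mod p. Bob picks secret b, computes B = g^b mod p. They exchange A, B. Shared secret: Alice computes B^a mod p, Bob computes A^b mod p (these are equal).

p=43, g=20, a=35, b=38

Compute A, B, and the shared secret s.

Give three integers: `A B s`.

Answer: 7 14 6

Derivation:
A = 20^35 mod 43  (bits of 35 = 100011)
  bit 0 = 1: r = r^2 * 20 mod 43 = 1^2 * 20 = 1*20 = 20
  bit 1 = 0: r = r^2 mod 43 = 20^2 = 13
  bit 2 = 0: r = r^2 mod 43 = 13^2 = 40
  bit 3 = 0: r = r^2 mod 43 = 40^2 = 9
  bit 4 = 1: r = r^2 * 20 mod 43 = 9^2 * 20 = 38*20 = 29
  bit 5 = 1: r = r^2 * 20 mod 43 = 29^2 * 20 = 24*20 = 7
  -> A = 7
B = 20^38 mod 43  (bits of 38 = 100110)
  bit 0 = 1: r = r^2 * 20 mod 43 = 1^2 * 20 = 1*20 = 20
  bit 1 = 0: r = r^2 mod 43 = 20^2 = 13
  bit 2 = 0: r = r^2 mod 43 = 13^2 = 40
  bit 3 = 1: r = r^2 * 20 mod 43 = 40^2 * 20 = 9*20 = 8
  bit 4 = 1: r = r^2 * 20 mod 43 = 8^2 * 20 = 21*20 = 33
  bit 5 = 0: r = r^2 mod 43 = 33^2 = 14
  -> B = 14
s = B^a = 14^35 mod 43  (bits of 35 = 100011)
  bit 0 = 1: r = r^2 * 14 mod 43 = 1^2 * 14 = 1*14 = 14
  bit 1 = 0: r = r^2 mod 43 = 14^2 = 24
  bit 2 = 0: r = r^2 mod 43 = 24^2 = 17
  bit 3 = 0: r = r^2 mod 43 = 17^2 = 31
  bit 4 = 1: r = r^2 * 14 mod 43 = 31^2 * 14 = 15*14 = 38
  bit 5 = 1: r = r^2 * 14 mod 43 = 38^2 * 14 = 25*14 = 6
  -> s = B^a = 6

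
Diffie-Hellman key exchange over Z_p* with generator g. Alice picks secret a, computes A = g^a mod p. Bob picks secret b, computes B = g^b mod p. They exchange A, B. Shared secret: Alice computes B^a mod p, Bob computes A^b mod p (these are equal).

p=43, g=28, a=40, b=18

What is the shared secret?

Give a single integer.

A = 28^40 mod 43  (bits of 40 = 101000)
  bit 0 = 1: r = r^2 * 28 mod 43 = 1^2 * 28 = 1*28 = 28
  bit 1 = 0: r = r^2 mod 43 = 28^2 = 10
  bit 2 = 1: r = r^2 * 28 mod 43 = 10^2 * 28 = 14*28 = 5
  bit 3 = 0: r = r^2 mod 43 = 5^2 = 25
  bit 4 = 0: r = r^2 mod 43 = 25^2 = 23
  bit 5 = 0: r = r^2 mod 43 = 23^2 = 13
  -> A = 13
B = 28^18 mod 43  (bits of 18 = 10010)
  bit 0 = 1: r = r^2 * 28 mod 43 = 1^2 * 28 = 1*28 = 28
  bit 1 = 0: r = r^2 mod 43 = 28^2 = 10
  bit 2 = 0: r = r^2 mod 43 = 10^2 = 14
  bit 3 = 1: r = r^2 * 28 mod 43 = 14^2 * 28 = 24*28 = 27
  bit 4 = 0: r = r^2 mod 43 = 27^2 = 41
  -> B = 41
s = B^a = 41^40 mod 43  (bits of 40 = 101000)
  bit 0 = 1: r = r^2 * 41 mod 43 = 1^2 * 41 = 1*41 = 41
  bit 1 = 0: r = r^2 mod 43 = 41^2 = 4
  bit 2 = 1: r = r^2 * 41 mod 43 = 4^2 * 41 = 16*41 = 11
  bit 3 = 0: r = r^2 mod 43 = 11^2 = 35
  bit 4 = 0: r = r^2 mod 43 = 35^2 = 21
  bit 5 = 0: r = r^2 mod 43 = 21^2 = 11
  -> s = B^a = 11

Answer: 11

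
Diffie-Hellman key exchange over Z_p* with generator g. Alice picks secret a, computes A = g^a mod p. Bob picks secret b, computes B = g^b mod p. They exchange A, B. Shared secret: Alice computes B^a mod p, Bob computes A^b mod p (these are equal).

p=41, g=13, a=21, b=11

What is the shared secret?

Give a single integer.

A = 13^21 mod 41  (bits of 21 = 10101)
  bit 0 = 1: r = r^2 * 13 mod 41 = 1^2 * 13 = 1*13 = 13
  bit 1 = 0: r = r^2 mod 41 = 13^2 = 5
  bit 2 = 1: r = r^2 * 13 mod 41 = 5^2 * 13 = 25*13 = 38
  bit 3 = 0: r = r^2 mod 41 = 38^2 = 9
  bit 4 = 1: r = r^2 * 13 mod 41 = 9^2 * 13 = 40*13 = 28
  -> A = 28
B = 13^11 mod 41  (bits of 11 = 1011)
  bit 0 = 1: r = r^2 * 13 mod 41 = 1^2 * 13 = 1*13 = 13
  bit 1 = 0: r = r^2 mod 41 = 13^2 = 5
  bit 2 = 1: r = r^2 * 13 mod 41 = 5^2 * 13 = 25*13 = 38
  bit 3 = 1: r = r^2 * 13 mod 41 = 38^2 * 13 = 9*13 = 35
  -> B = 35
s = B^a = 35^21 mod 41  (bits of 21 = 10101)
  bit 0 = 1: r = r^2 * 35 mod 41 = 1^2 * 35 = 1*35 = 35
  bit 1 = 0: r = r^2 mod 41 = 35^2 = 36
  bit 2 = 1: r = r^2 * 35 mod 41 = 36^2 * 35 = 25*35 = 14
  bit 3 = 0: r = r^2 mod 41 = 14^2 = 32
  bit 4 = 1: r = r^2 * 35 mod 41 = 32^2 * 35 = 40*35 = 6
  -> s = B^a = 6

Answer: 6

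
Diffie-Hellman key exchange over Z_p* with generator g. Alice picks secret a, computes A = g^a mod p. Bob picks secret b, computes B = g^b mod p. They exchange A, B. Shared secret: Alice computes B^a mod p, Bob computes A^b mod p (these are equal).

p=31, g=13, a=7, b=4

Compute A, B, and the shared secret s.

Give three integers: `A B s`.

Answer: 22 10 20

Derivation:
A = 13^7 mod 31  (bits of 7 = 111)
  bit 0 = 1: r = r^2 * 13 mod 31 = 1^2 * 13 = 1*13 = 13
  bit 1 = 1: r = r^2 * 13 mod 31 = 13^2 * 13 = 14*13 = 27
  bit 2 = 1: r = r^2 * 13 mod 31 = 27^2 * 13 = 16*13 = 22
  -> A = 22
B = 13^4 mod 31  (bits of 4 = 100)
  bit 0 = 1: r = r^2 * 13 mod 31 = 1^2 * 13 = 1*13 = 13
  bit 1 = 0: r = r^2 mod 31 = 13^2 = 14
  bit 2 = 0: r = r^2 mod 31 = 14^2 = 10
  -> B = 10
s = B^a = 10^7 mod 31  (bits of 7 = 111)
  bit 0 = 1: r = r^2 * 10 mod 31 = 1^2 * 10 = 1*10 = 10
  bit 1 = 1: r = r^2 * 10 mod 31 = 10^2 * 10 = 7*10 = 8
  bit 2 = 1: r = r^2 * 10 mod 31 = 8^2 * 10 = 2*10 = 20
  -> s = B^a = 20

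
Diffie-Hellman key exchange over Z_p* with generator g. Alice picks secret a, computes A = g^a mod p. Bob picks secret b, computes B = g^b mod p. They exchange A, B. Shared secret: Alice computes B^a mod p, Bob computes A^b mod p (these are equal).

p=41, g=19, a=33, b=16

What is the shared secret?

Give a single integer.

A = 19^33 mod 41  (bits of 33 = 100001)
  bit 0 = 1: r = r^2 * 19 mod 41 = 1^2 * 19 = 1*19 = 19
  bit 1 = 0: r = r^2 mod 41 = 19^2 = 33
  bit 2 = 0: r = r^2 mod 41 = 33^2 = 23
  bit 3 = 0: r = r^2 mod 41 = 23^2 = 37
  bit 4 = 0: r = r^2 mod 41 = 37^2 = 16
  bit 5 = 1: r = r^2 * 19 mod 41 = 16^2 * 19 = 10*19 = 26
  -> A = 26
B = 19^16 mod 41  (bits of 16 = 10000)
  bit 0 = 1: r = r^2 * 19 mod 41 = 1^2 * 19 = 1*19 = 19
  bit 1 = 0: r = r^2 mod 41 = 19^2 = 33
  bit 2 = 0: r = r^2 mod 41 = 33^2 = 23
  bit 3 = 0: r = r^2 mod 41 = 23^2 = 37
  bit 4 = 0: r = r^2 mod 41 = 37^2 = 16
  -> B = 16
s = B^a = 16^33 mod 41  (bits of 33 = 100001)
  bit 0 = 1: r = r^2 * 16 mod 41 = 1^2 * 16 = 1*16 = 16
  bit 1 = 0: r = r^2 mod 41 = 16^2 = 10
  bit 2 = 0: r = r^2 mod 41 = 10^2 = 18
  bit 3 = 0: r = r^2 mod 41 = 18^2 = 37
  bit 4 = 0: r = r^2 mod 41 = 37^2 = 16
  bit 5 = 1: r = r^2 * 16 mod 41 = 16^2 * 16 = 10*16 = 37
  -> s = B^a = 37

Answer: 37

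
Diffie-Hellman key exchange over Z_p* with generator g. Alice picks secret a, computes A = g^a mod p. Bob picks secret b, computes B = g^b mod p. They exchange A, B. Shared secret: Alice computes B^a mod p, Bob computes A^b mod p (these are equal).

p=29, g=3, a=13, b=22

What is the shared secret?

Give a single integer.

Answer: 4

Derivation:
A = 3^13 mod 29  (bits of 13 = 1101)
  bit 0 = 1: r = r^2 * 3 mod 29 = 1^2 * 3 = 1*3 = 3
  bit 1 = 1: r = r^2 * 3 mod 29 = 3^2 * 3 = 9*3 = 27
  bit 2 = 0: r = r^2 mod 29 = 27^2 = 4
  bit 3 = 1: r = r^2 * 3 mod 29 = 4^2 * 3 = 16*3 = 19
  -> A = 19
B = 3^22 mod 29  (bits of 22 = 10110)
  bit 0 = 1: r = r^2 * 3 mod 29 = 1^2 * 3 = 1*3 = 3
  bit 1 = 0: r = r^2 mod 29 = 3^2 = 9
  bit 2 = 1: r = r^2 * 3 mod 29 = 9^2 * 3 = 23*3 = 11
  bit 3 = 1: r = r^2 * 3 mod 29 = 11^2 * 3 = 5*3 = 15
  bit 4 = 0: r = r^2 mod 29 = 15^2 = 22
  -> B = 22
s = B^a = 22^13 mod 29  (bits of 13 = 1101)
  bit 0 = 1: r = r^2 * 22 mod 29 = 1^2 * 22 = 1*22 = 22
  bit 1 = 1: r = r^2 * 22 mod 29 = 22^2 * 22 = 20*22 = 5
  bit 2 = 0: r = r^2 mod 29 = 5^2 = 25
  bit 3 = 1: r = r^2 * 22 mod 29 = 25^2 * 22 = 16*22 = 4
  -> s = B^a = 4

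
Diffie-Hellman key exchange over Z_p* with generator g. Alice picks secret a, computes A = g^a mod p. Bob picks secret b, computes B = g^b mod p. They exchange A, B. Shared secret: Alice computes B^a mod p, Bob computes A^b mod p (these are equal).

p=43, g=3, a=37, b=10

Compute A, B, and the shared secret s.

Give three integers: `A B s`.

Answer: 20 10 31

Derivation:
A = 3^37 mod 43  (bits of 37 = 100101)
  bit 0 = 1: r = r^2 * 3 mod 43 = 1^2 * 3 = 1*3 = 3
  bit 1 = 0: r = r^2 mod 43 = 3^2 = 9
  bit 2 = 0: r = r^2 mod 43 = 9^2 = 38
  bit 3 = 1: r = r^2 * 3 mod 43 = 38^2 * 3 = 25*3 = 32
  bit 4 = 0: r = r^2 mod 43 = 32^2 = 35
  bit 5 = 1: r = r^2 * 3 mod 43 = 35^2 * 3 = 21*3 = 20
  -> A = 20
B = 3^10 mod 43  (bits of 10 = 1010)
  bit 0 = 1: r = r^2 * 3 mod 43 = 1^2 * 3 = 1*3 = 3
  bit 1 = 0: r = r^2 mod 43 = 3^2 = 9
  bit 2 = 1: r = r^2 * 3 mod 43 = 9^2 * 3 = 38*3 = 28
  bit 3 = 0: r = r^2 mod 43 = 28^2 = 10
  -> B = 10
s = B^a = 10^37 mod 43  (bits of 37 = 100101)
  bit 0 = 1: r = r^2 * 10 mod 43 = 1^2 * 10 = 1*10 = 10
  bit 1 = 0: r = r^2 mod 43 = 10^2 = 14
  bit 2 = 0: r = r^2 mod 43 = 14^2 = 24
  bit 3 = 1: r = r^2 * 10 mod 43 = 24^2 * 10 = 17*10 = 41
  bit 4 = 0: r = r^2 mod 43 = 41^2 = 4
  bit 5 = 1: r = r^2 * 10 mod 43 = 4^2 * 10 = 16*10 = 31
  -> s = B^a = 31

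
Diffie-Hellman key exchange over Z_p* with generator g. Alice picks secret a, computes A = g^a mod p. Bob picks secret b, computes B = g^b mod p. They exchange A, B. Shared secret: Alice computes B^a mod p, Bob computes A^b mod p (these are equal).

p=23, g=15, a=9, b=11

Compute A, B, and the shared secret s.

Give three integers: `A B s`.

Answer: 14 22 22

Derivation:
A = 15^9 mod 23  (bits of 9 = 1001)
  bit 0 = 1: r = r^2 * 15 mod 23 = 1^2 * 15 = 1*15 = 15
  bit 1 = 0: r = r^2 mod 23 = 15^2 = 18
  bit 2 = 0: r = r^2 mod 23 = 18^2 = 2
  bit 3 = 1: r = r^2 * 15 mod 23 = 2^2 * 15 = 4*15 = 14
  -> A = 14
B = 15^11 mod 23  (bits of 11 = 1011)
  bit 0 = 1: r = r^2 * 15 mod 23 = 1^2 * 15 = 1*15 = 15
  bit 1 = 0: r = r^2 mod 23 = 15^2 = 18
  bit 2 = 1: r = r^2 * 15 mod 23 = 18^2 * 15 = 2*15 = 7
  bit 3 = 1: r = r^2 * 15 mod 23 = 7^2 * 15 = 3*15 = 22
  -> B = 22
s = B^a = 22^9 mod 23  (bits of 9 = 1001)
  bit 0 = 1: r = r^2 * 22 mod 23 = 1^2 * 22 = 1*22 = 22
  bit 1 = 0: r = r^2 mod 23 = 22^2 = 1
  bit 2 = 0: r = r^2 mod 23 = 1^2 = 1
  bit 3 = 1: r = r^2 * 22 mod 23 = 1^2 * 22 = 1*22 = 22
  -> s = B^a = 22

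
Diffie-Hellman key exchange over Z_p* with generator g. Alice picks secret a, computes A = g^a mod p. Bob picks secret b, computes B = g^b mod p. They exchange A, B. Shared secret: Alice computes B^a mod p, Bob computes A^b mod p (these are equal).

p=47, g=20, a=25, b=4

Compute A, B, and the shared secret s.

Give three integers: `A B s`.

Answer: 23 12 3

Derivation:
A = 20^25 mod 47  (bits of 25 = 11001)
  bit 0 = 1: r = r^2 * 20 mod 47 = 1^2 * 20 = 1*20 = 20
  bit 1 = 1: r = r^2 * 20 mod 47 = 20^2 * 20 = 24*20 = 10
  bit 2 = 0: r = r^2 mod 47 = 10^2 = 6
  bit 3 = 0: r = r^2 mod 47 = 6^2 = 36
  bit 4 = 1: r = r^2 * 20 mod 47 = 36^2 * 20 = 27*20 = 23
  -> A = 23
B = 20^4 mod 47  (bits of 4 = 100)
  bit 0 = 1: r = r^2 * 20 mod 47 = 1^2 * 20 = 1*20 = 20
  bit 1 = 0: r = r^2 mod 47 = 20^2 = 24
  bit 2 = 0: r = r^2 mod 47 = 24^2 = 12
  -> B = 12
s = B^a = 12^25 mod 47  (bits of 25 = 11001)
  bit 0 = 1: r = r^2 * 12 mod 47 = 1^2 * 12 = 1*12 = 12
  bit 1 = 1: r = r^2 * 12 mod 47 = 12^2 * 12 = 3*12 = 36
  bit 2 = 0: r = r^2 mod 47 = 36^2 = 27
  bit 3 = 0: r = r^2 mod 47 = 27^2 = 24
  bit 4 = 1: r = r^2 * 12 mod 47 = 24^2 * 12 = 12*12 = 3
  -> s = B^a = 3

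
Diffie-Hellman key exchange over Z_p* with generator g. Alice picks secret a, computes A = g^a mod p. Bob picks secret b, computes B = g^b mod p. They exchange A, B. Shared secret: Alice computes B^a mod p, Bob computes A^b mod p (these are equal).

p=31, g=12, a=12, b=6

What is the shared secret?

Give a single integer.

Answer: 4

Derivation:
A = 12^12 mod 31  (bits of 12 = 1100)
  bit 0 = 1: r = r^2 * 12 mod 31 = 1^2 * 12 = 1*12 = 12
  bit 1 = 1: r = r^2 * 12 mod 31 = 12^2 * 12 = 20*12 = 23
  bit 2 = 0: r = r^2 mod 31 = 23^2 = 2
  bit 3 = 0: r = r^2 mod 31 = 2^2 = 4
  -> A = 4
B = 12^6 mod 31  (bits of 6 = 110)
  bit 0 = 1: r = r^2 * 12 mod 31 = 1^2 * 12 = 1*12 = 12
  bit 1 = 1: r = r^2 * 12 mod 31 = 12^2 * 12 = 20*12 = 23
  bit 2 = 0: r = r^2 mod 31 = 23^2 = 2
  -> B = 2
s = B^a = 2^12 mod 31  (bits of 12 = 1100)
  bit 0 = 1: r = r^2 * 2 mod 31 = 1^2 * 2 = 1*2 = 2
  bit 1 = 1: r = r^2 * 2 mod 31 = 2^2 * 2 = 4*2 = 8
  bit 2 = 0: r = r^2 mod 31 = 8^2 = 2
  bit 3 = 0: r = r^2 mod 31 = 2^2 = 4
  -> s = B^a = 4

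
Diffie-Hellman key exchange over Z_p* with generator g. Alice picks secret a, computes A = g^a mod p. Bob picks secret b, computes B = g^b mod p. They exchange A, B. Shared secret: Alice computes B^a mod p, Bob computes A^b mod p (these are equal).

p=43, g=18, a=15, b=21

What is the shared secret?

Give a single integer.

A = 18^15 mod 43  (bits of 15 = 1111)
  bit 0 = 1: r = r^2 * 18 mod 43 = 1^2 * 18 = 1*18 = 18
  bit 1 = 1: r = r^2 * 18 mod 43 = 18^2 * 18 = 23*18 = 27
  bit 2 = 1: r = r^2 * 18 mod 43 = 27^2 * 18 = 41*18 = 7
  bit 3 = 1: r = r^2 * 18 mod 43 = 7^2 * 18 = 6*18 = 22
  -> A = 22
B = 18^21 mod 43  (bits of 21 = 10101)
  bit 0 = 1: r = r^2 * 18 mod 43 = 1^2 * 18 = 1*18 = 18
  bit 1 = 0: r = r^2 mod 43 = 18^2 = 23
  bit 2 = 1: r = r^2 * 18 mod 43 = 23^2 * 18 = 13*18 = 19
  bit 3 = 0: r = r^2 mod 43 = 19^2 = 17
  bit 4 = 1: r = r^2 * 18 mod 43 = 17^2 * 18 = 31*18 = 42
  -> B = 42
s = B^a = 42^15 mod 43  (bits of 15 = 1111)
  bit 0 = 1: r = r^2 * 42 mod 43 = 1^2 * 42 = 1*42 = 42
  bit 1 = 1: r = r^2 * 42 mod 43 = 42^2 * 42 = 1*42 = 42
  bit 2 = 1: r = r^2 * 42 mod 43 = 42^2 * 42 = 1*42 = 42
  bit 3 = 1: r = r^2 * 42 mod 43 = 42^2 * 42 = 1*42 = 42
  -> s = B^a = 42

Answer: 42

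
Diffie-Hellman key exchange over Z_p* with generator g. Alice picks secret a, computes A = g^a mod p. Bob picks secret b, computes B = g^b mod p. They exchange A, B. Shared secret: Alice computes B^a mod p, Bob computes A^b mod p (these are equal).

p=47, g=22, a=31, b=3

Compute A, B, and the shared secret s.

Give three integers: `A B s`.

A = 22^31 mod 47  (bits of 31 = 11111)
  bit 0 = 1: r = r^2 * 22 mod 47 = 1^2 * 22 = 1*22 = 22
  bit 1 = 1: r = r^2 * 22 mod 47 = 22^2 * 22 = 14*22 = 26
  bit 2 = 1: r = r^2 * 22 mod 47 = 26^2 * 22 = 18*22 = 20
  bit 3 = 1: r = r^2 * 22 mod 47 = 20^2 * 22 = 24*22 = 11
  bit 4 = 1: r = r^2 * 22 mod 47 = 11^2 * 22 = 27*22 = 30
  -> A = 30
B = 22^3 mod 47  (bits of 3 = 11)
  bit 0 = 1: r = r^2 * 22 mod 47 = 1^2 * 22 = 1*22 = 22
  bit 1 = 1: r = r^2 * 22 mod 47 = 22^2 * 22 = 14*22 = 26
  -> B = 26
s = B^a = 26^31 mod 47  (bits of 31 = 11111)
  bit 0 = 1: r = r^2 * 26 mod 47 = 1^2 * 26 = 1*26 = 26
  bit 1 = 1: r = r^2 * 26 mod 47 = 26^2 * 26 = 18*26 = 45
  bit 2 = 1: r = r^2 * 26 mod 47 = 45^2 * 26 = 4*26 = 10
  bit 3 = 1: r = r^2 * 26 mod 47 = 10^2 * 26 = 6*26 = 15
  bit 4 = 1: r = r^2 * 26 mod 47 = 15^2 * 26 = 37*26 = 22
  -> s = B^a = 22

Answer: 30 26 22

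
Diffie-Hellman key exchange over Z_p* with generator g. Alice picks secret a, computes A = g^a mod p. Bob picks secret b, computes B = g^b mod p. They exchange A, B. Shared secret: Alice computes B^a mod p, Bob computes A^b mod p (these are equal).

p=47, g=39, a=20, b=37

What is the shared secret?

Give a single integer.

A = 39^20 mod 47  (bits of 20 = 10100)
  bit 0 = 1: r = r^2 * 39 mod 47 = 1^2 * 39 = 1*39 = 39
  bit 1 = 0: r = r^2 mod 47 = 39^2 = 17
  bit 2 = 1: r = r^2 * 39 mod 47 = 17^2 * 39 = 7*39 = 38
  bit 3 = 0: r = r^2 mod 47 = 38^2 = 34
  bit 4 = 0: r = r^2 mod 47 = 34^2 = 28
  -> A = 28
B = 39^37 mod 47  (bits of 37 = 100101)
  bit 0 = 1: r = r^2 * 39 mod 47 = 1^2 * 39 = 1*39 = 39
  bit 1 = 0: r = r^2 mod 47 = 39^2 = 17
  bit 2 = 0: r = r^2 mod 47 = 17^2 = 7
  bit 3 = 1: r = r^2 * 39 mod 47 = 7^2 * 39 = 2*39 = 31
  bit 4 = 0: r = r^2 mod 47 = 31^2 = 21
  bit 5 = 1: r = r^2 * 39 mod 47 = 21^2 * 39 = 18*39 = 44
  -> B = 44
s = B^a = 44^20 mod 47  (bits of 20 = 10100)
  bit 0 = 1: r = r^2 * 44 mod 47 = 1^2 * 44 = 1*44 = 44
  bit 1 = 0: r = r^2 mod 47 = 44^2 = 9
  bit 2 = 1: r = r^2 * 44 mod 47 = 9^2 * 44 = 34*44 = 39
  bit 3 = 0: r = r^2 mod 47 = 39^2 = 17
  bit 4 = 0: r = r^2 mod 47 = 17^2 = 7
  -> s = B^a = 7

Answer: 7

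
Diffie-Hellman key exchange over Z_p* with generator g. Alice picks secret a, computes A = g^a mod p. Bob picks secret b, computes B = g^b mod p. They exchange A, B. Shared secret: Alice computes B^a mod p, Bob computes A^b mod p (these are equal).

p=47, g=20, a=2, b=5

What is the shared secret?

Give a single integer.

Answer: 25

Derivation:
A = 20^2 mod 47  (bits of 2 = 10)
  bit 0 = 1: r = r^2 * 20 mod 47 = 1^2 * 20 = 1*20 = 20
  bit 1 = 0: r = r^2 mod 47 = 20^2 = 24
  -> A = 24
B = 20^5 mod 47  (bits of 5 = 101)
  bit 0 = 1: r = r^2 * 20 mod 47 = 1^2 * 20 = 1*20 = 20
  bit 1 = 0: r = r^2 mod 47 = 20^2 = 24
  bit 2 = 1: r = r^2 * 20 mod 47 = 24^2 * 20 = 12*20 = 5
  -> B = 5
s = B^a = 5^2 mod 47  (bits of 2 = 10)
  bit 0 = 1: r = r^2 * 5 mod 47 = 1^2 * 5 = 1*5 = 5
  bit 1 = 0: r = r^2 mod 47 = 5^2 = 25
  -> s = B^a = 25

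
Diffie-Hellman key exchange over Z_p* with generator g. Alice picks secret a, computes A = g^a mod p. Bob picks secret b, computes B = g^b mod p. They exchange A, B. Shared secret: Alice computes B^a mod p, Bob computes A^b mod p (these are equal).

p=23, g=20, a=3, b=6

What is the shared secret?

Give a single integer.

Answer: 2

Derivation:
A = 20^3 mod 23  (bits of 3 = 11)
  bit 0 = 1: r = r^2 * 20 mod 23 = 1^2 * 20 = 1*20 = 20
  bit 1 = 1: r = r^2 * 20 mod 23 = 20^2 * 20 = 9*20 = 19
  -> A = 19
B = 20^6 mod 23  (bits of 6 = 110)
  bit 0 = 1: r = r^2 * 20 mod 23 = 1^2 * 20 = 1*20 = 20
  bit 1 = 1: r = r^2 * 20 mod 23 = 20^2 * 20 = 9*20 = 19
  bit 2 = 0: r = r^2 mod 23 = 19^2 = 16
  -> B = 16
s = B^a = 16^3 mod 23  (bits of 3 = 11)
  bit 0 = 1: r = r^2 * 16 mod 23 = 1^2 * 16 = 1*16 = 16
  bit 1 = 1: r = r^2 * 16 mod 23 = 16^2 * 16 = 3*16 = 2
  -> s = B^a = 2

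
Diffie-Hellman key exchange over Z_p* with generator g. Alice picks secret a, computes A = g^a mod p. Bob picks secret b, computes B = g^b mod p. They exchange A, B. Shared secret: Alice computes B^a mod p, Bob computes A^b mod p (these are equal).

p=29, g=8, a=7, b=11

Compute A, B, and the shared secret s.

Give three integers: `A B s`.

Answer: 17 3 12

Derivation:
A = 8^7 mod 29  (bits of 7 = 111)
  bit 0 = 1: r = r^2 * 8 mod 29 = 1^2 * 8 = 1*8 = 8
  bit 1 = 1: r = r^2 * 8 mod 29 = 8^2 * 8 = 6*8 = 19
  bit 2 = 1: r = r^2 * 8 mod 29 = 19^2 * 8 = 13*8 = 17
  -> A = 17
B = 8^11 mod 29  (bits of 11 = 1011)
  bit 0 = 1: r = r^2 * 8 mod 29 = 1^2 * 8 = 1*8 = 8
  bit 1 = 0: r = r^2 mod 29 = 8^2 = 6
  bit 2 = 1: r = r^2 * 8 mod 29 = 6^2 * 8 = 7*8 = 27
  bit 3 = 1: r = r^2 * 8 mod 29 = 27^2 * 8 = 4*8 = 3
  -> B = 3
s = B^a = 3^7 mod 29  (bits of 7 = 111)
  bit 0 = 1: r = r^2 * 3 mod 29 = 1^2 * 3 = 1*3 = 3
  bit 1 = 1: r = r^2 * 3 mod 29 = 3^2 * 3 = 9*3 = 27
  bit 2 = 1: r = r^2 * 3 mod 29 = 27^2 * 3 = 4*3 = 12
  -> s = B^a = 12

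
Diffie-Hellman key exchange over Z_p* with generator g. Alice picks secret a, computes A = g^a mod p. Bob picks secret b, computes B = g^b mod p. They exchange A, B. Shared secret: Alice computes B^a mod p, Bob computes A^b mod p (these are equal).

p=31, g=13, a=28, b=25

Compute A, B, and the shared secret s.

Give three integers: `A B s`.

Answer: 20 26 5

Derivation:
A = 13^28 mod 31  (bits of 28 = 11100)
  bit 0 = 1: r = r^2 * 13 mod 31 = 1^2 * 13 = 1*13 = 13
  bit 1 = 1: r = r^2 * 13 mod 31 = 13^2 * 13 = 14*13 = 27
  bit 2 = 1: r = r^2 * 13 mod 31 = 27^2 * 13 = 16*13 = 22
  bit 3 = 0: r = r^2 mod 31 = 22^2 = 19
  bit 4 = 0: r = r^2 mod 31 = 19^2 = 20
  -> A = 20
B = 13^25 mod 31  (bits of 25 = 11001)
  bit 0 = 1: r = r^2 * 13 mod 31 = 1^2 * 13 = 1*13 = 13
  bit 1 = 1: r = r^2 * 13 mod 31 = 13^2 * 13 = 14*13 = 27
  bit 2 = 0: r = r^2 mod 31 = 27^2 = 16
  bit 3 = 0: r = r^2 mod 31 = 16^2 = 8
  bit 4 = 1: r = r^2 * 13 mod 31 = 8^2 * 13 = 2*13 = 26
  -> B = 26
s = B^a = 26^28 mod 31  (bits of 28 = 11100)
  bit 0 = 1: r = r^2 * 26 mod 31 = 1^2 * 26 = 1*26 = 26
  bit 1 = 1: r = r^2 * 26 mod 31 = 26^2 * 26 = 25*26 = 30
  bit 2 = 1: r = r^2 * 26 mod 31 = 30^2 * 26 = 1*26 = 26
  bit 3 = 0: r = r^2 mod 31 = 26^2 = 25
  bit 4 = 0: r = r^2 mod 31 = 25^2 = 5
  -> s = B^a = 5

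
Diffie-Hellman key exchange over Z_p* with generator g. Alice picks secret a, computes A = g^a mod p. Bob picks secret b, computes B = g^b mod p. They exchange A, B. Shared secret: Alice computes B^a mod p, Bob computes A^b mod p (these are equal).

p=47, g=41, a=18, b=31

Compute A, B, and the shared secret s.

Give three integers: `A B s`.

A = 41^18 mod 47  (bits of 18 = 10010)
  bit 0 = 1: r = r^2 * 41 mod 47 = 1^2 * 41 = 1*41 = 41
  bit 1 = 0: r = r^2 mod 47 = 41^2 = 36
  bit 2 = 0: r = r^2 mod 47 = 36^2 = 27
  bit 3 = 1: r = r^2 * 41 mod 47 = 27^2 * 41 = 24*41 = 44
  bit 4 = 0: r = r^2 mod 47 = 44^2 = 9
  -> A = 9
B = 41^31 mod 47  (bits of 31 = 11111)
  bit 0 = 1: r = r^2 * 41 mod 47 = 1^2 * 41 = 1*41 = 41
  bit 1 = 1: r = r^2 * 41 mod 47 = 41^2 * 41 = 36*41 = 19
  bit 2 = 1: r = r^2 * 41 mod 47 = 19^2 * 41 = 32*41 = 43
  bit 3 = 1: r = r^2 * 41 mod 47 = 43^2 * 41 = 16*41 = 45
  bit 4 = 1: r = r^2 * 41 mod 47 = 45^2 * 41 = 4*41 = 23
  -> B = 23
s = B^a = 23^18 mod 47  (bits of 18 = 10010)
  bit 0 = 1: r = r^2 * 23 mod 47 = 1^2 * 23 = 1*23 = 23
  bit 1 = 0: r = r^2 mod 47 = 23^2 = 12
  bit 2 = 0: r = r^2 mod 47 = 12^2 = 3
  bit 3 = 1: r = r^2 * 23 mod 47 = 3^2 * 23 = 9*23 = 19
  bit 4 = 0: r = r^2 mod 47 = 19^2 = 32
  -> s = B^a = 32

Answer: 9 23 32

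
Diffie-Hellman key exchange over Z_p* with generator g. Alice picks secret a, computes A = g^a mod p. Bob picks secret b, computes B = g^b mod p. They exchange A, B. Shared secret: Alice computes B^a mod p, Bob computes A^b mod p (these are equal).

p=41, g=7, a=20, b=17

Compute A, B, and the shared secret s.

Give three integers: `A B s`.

A = 7^20 mod 41  (bits of 20 = 10100)
  bit 0 = 1: r = r^2 * 7 mod 41 = 1^2 * 7 = 1*7 = 7
  bit 1 = 0: r = r^2 mod 41 = 7^2 = 8
  bit 2 = 1: r = r^2 * 7 mod 41 = 8^2 * 7 = 23*7 = 38
  bit 3 = 0: r = r^2 mod 41 = 38^2 = 9
  bit 4 = 0: r = r^2 mod 41 = 9^2 = 40
  -> A = 40
B = 7^17 mod 41  (bits of 17 = 10001)
  bit 0 = 1: r = r^2 * 7 mod 41 = 1^2 * 7 = 1*7 = 7
  bit 1 = 0: r = r^2 mod 41 = 7^2 = 8
  bit 2 = 0: r = r^2 mod 41 = 8^2 = 23
  bit 3 = 0: r = r^2 mod 41 = 23^2 = 37
  bit 4 = 1: r = r^2 * 7 mod 41 = 37^2 * 7 = 16*7 = 30
  -> B = 30
s = B^a = 30^20 mod 41  (bits of 20 = 10100)
  bit 0 = 1: r = r^2 * 30 mod 41 = 1^2 * 30 = 1*30 = 30
  bit 1 = 0: r = r^2 mod 41 = 30^2 = 39
  bit 2 = 1: r = r^2 * 30 mod 41 = 39^2 * 30 = 4*30 = 38
  bit 3 = 0: r = r^2 mod 41 = 38^2 = 9
  bit 4 = 0: r = r^2 mod 41 = 9^2 = 40
  -> s = B^a = 40

Answer: 40 30 40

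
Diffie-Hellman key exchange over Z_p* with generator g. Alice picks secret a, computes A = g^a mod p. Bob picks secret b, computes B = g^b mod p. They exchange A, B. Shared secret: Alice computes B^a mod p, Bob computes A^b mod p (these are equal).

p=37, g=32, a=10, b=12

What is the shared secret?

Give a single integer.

Answer: 10

Derivation:
A = 32^10 mod 37  (bits of 10 = 1010)
  bit 0 = 1: r = r^2 * 32 mod 37 = 1^2 * 32 = 1*32 = 32
  bit 1 = 0: r = r^2 mod 37 = 32^2 = 25
  bit 2 = 1: r = r^2 * 32 mod 37 = 25^2 * 32 = 33*32 = 20
  bit 3 = 0: r = r^2 mod 37 = 20^2 = 30
  -> A = 30
B = 32^12 mod 37  (bits of 12 = 1100)
  bit 0 = 1: r = r^2 * 32 mod 37 = 1^2 * 32 = 1*32 = 32
  bit 1 = 1: r = r^2 * 32 mod 37 = 32^2 * 32 = 25*32 = 23
  bit 2 = 0: r = r^2 mod 37 = 23^2 = 11
  bit 3 = 0: r = r^2 mod 37 = 11^2 = 10
  -> B = 10
s = B^a = 10^10 mod 37  (bits of 10 = 1010)
  bit 0 = 1: r = r^2 * 10 mod 37 = 1^2 * 10 = 1*10 = 10
  bit 1 = 0: r = r^2 mod 37 = 10^2 = 26
  bit 2 = 1: r = r^2 * 10 mod 37 = 26^2 * 10 = 10*10 = 26
  bit 3 = 0: r = r^2 mod 37 = 26^2 = 10
  -> s = B^a = 10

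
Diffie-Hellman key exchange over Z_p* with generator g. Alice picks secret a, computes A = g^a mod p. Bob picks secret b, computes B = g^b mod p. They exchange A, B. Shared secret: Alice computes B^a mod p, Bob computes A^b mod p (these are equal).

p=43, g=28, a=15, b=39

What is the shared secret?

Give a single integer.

A = 28^15 mod 43  (bits of 15 = 1111)
  bit 0 = 1: r = r^2 * 28 mod 43 = 1^2 * 28 = 1*28 = 28
  bit 1 = 1: r = r^2 * 28 mod 43 = 28^2 * 28 = 10*28 = 22
  bit 2 = 1: r = r^2 * 28 mod 43 = 22^2 * 28 = 11*28 = 7
  bit 3 = 1: r = r^2 * 28 mod 43 = 7^2 * 28 = 6*28 = 39
  -> A = 39
B = 28^39 mod 43  (bits of 39 = 100111)
  bit 0 = 1: r = r^2 * 28 mod 43 = 1^2 * 28 = 1*28 = 28
  bit 1 = 0: r = r^2 mod 43 = 28^2 = 10
  bit 2 = 0: r = r^2 mod 43 = 10^2 = 14
  bit 3 = 1: r = r^2 * 28 mod 43 = 14^2 * 28 = 24*28 = 27
  bit 4 = 1: r = r^2 * 28 mod 43 = 27^2 * 28 = 41*28 = 30
  bit 5 = 1: r = r^2 * 28 mod 43 = 30^2 * 28 = 40*28 = 2
  -> B = 2
s = B^a = 2^15 mod 43  (bits of 15 = 1111)
  bit 0 = 1: r = r^2 * 2 mod 43 = 1^2 * 2 = 1*2 = 2
  bit 1 = 1: r = r^2 * 2 mod 43 = 2^2 * 2 = 4*2 = 8
  bit 2 = 1: r = r^2 * 2 mod 43 = 8^2 * 2 = 21*2 = 42
  bit 3 = 1: r = r^2 * 2 mod 43 = 42^2 * 2 = 1*2 = 2
  -> s = B^a = 2

Answer: 2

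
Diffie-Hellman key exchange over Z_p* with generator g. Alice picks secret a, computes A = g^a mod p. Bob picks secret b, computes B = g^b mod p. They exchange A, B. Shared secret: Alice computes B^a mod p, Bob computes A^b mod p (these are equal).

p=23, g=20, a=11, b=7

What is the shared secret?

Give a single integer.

A = 20^11 mod 23  (bits of 11 = 1011)
  bit 0 = 1: r = r^2 * 20 mod 23 = 1^2 * 20 = 1*20 = 20
  bit 1 = 0: r = r^2 mod 23 = 20^2 = 9
  bit 2 = 1: r = r^2 * 20 mod 23 = 9^2 * 20 = 12*20 = 10
  bit 3 = 1: r = r^2 * 20 mod 23 = 10^2 * 20 = 8*20 = 22
  -> A = 22
B = 20^7 mod 23  (bits of 7 = 111)
  bit 0 = 1: r = r^2 * 20 mod 23 = 1^2 * 20 = 1*20 = 20
  bit 1 = 1: r = r^2 * 20 mod 23 = 20^2 * 20 = 9*20 = 19
  bit 2 = 1: r = r^2 * 20 mod 23 = 19^2 * 20 = 16*20 = 21
  -> B = 21
s = B^a = 21^11 mod 23  (bits of 11 = 1011)
  bit 0 = 1: r = r^2 * 21 mod 23 = 1^2 * 21 = 1*21 = 21
  bit 1 = 0: r = r^2 mod 23 = 21^2 = 4
  bit 2 = 1: r = r^2 * 21 mod 23 = 4^2 * 21 = 16*21 = 14
  bit 3 = 1: r = r^2 * 21 mod 23 = 14^2 * 21 = 12*21 = 22
  -> s = B^a = 22

Answer: 22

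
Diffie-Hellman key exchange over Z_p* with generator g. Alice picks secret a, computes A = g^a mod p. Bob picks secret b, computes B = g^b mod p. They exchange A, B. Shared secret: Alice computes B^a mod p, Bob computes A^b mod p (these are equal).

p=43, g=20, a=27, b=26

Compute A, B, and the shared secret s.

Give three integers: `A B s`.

A = 20^27 mod 43  (bits of 27 = 11011)
  bit 0 = 1: r = r^2 * 20 mod 43 = 1^2 * 20 = 1*20 = 20
  bit 1 = 1: r = r^2 * 20 mod 43 = 20^2 * 20 = 13*20 = 2
  bit 2 = 0: r = r^2 mod 43 = 2^2 = 4
  bit 3 = 1: r = r^2 * 20 mod 43 = 4^2 * 20 = 16*20 = 19
  bit 4 = 1: r = r^2 * 20 mod 43 = 19^2 * 20 = 17*20 = 39
  -> A = 39
B = 20^26 mod 43  (bits of 26 = 11010)
  bit 0 = 1: r = r^2 * 20 mod 43 = 1^2 * 20 = 1*20 = 20
  bit 1 = 1: r = r^2 * 20 mod 43 = 20^2 * 20 = 13*20 = 2
  bit 2 = 0: r = r^2 mod 43 = 2^2 = 4
  bit 3 = 1: r = r^2 * 20 mod 43 = 4^2 * 20 = 16*20 = 19
  bit 4 = 0: r = r^2 mod 43 = 19^2 = 17
  -> B = 17
s = B^a = 17^27 mod 43  (bits of 27 = 11011)
  bit 0 = 1: r = r^2 * 17 mod 43 = 1^2 * 17 = 1*17 = 17
  bit 1 = 1: r = r^2 * 17 mod 43 = 17^2 * 17 = 31*17 = 11
  bit 2 = 0: r = r^2 mod 43 = 11^2 = 35
  bit 3 = 1: r = r^2 * 17 mod 43 = 35^2 * 17 = 21*17 = 13
  bit 4 = 1: r = r^2 * 17 mod 43 = 13^2 * 17 = 40*17 = 35
  -> s = B^a = 35

Answer: 39 17 35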